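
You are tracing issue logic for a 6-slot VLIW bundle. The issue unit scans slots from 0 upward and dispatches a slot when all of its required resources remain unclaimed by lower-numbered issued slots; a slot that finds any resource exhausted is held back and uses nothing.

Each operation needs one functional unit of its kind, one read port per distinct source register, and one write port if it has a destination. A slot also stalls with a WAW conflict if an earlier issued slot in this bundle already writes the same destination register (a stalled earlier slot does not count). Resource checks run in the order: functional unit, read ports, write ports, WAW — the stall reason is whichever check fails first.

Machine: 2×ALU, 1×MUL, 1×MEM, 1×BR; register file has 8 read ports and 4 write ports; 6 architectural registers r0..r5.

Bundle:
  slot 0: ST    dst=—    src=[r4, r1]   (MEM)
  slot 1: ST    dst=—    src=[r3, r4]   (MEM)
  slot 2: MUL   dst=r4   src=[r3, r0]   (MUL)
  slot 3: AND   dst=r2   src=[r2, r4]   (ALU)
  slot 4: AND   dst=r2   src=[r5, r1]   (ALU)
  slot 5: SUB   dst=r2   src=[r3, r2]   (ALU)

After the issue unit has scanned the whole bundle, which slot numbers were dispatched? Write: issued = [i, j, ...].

slot 0 (MEM): ISSUE — free A2,Mu1,Ld0,B1 rp6 wp4
slot 1 (MEM): stall FU — free A2,Mu1,Ld0,B1 rp6 wp4
slot 2 (MUL): ISSUE — free A2,Mu0,Ld0,B1 rp4 wp3
slot 3 (ALU): ISSUE — free A1,Mu0,Ld0,B1 rp2 wp2
slot 4 (ALU): stall WAW — free A1,Mu0,Ld0,B1 rp2 wp2
slot 5 (ALU): stall WAW — free A1,Mu0,Ld0,B1 rp2 wp2

issued = [0, 2, 3]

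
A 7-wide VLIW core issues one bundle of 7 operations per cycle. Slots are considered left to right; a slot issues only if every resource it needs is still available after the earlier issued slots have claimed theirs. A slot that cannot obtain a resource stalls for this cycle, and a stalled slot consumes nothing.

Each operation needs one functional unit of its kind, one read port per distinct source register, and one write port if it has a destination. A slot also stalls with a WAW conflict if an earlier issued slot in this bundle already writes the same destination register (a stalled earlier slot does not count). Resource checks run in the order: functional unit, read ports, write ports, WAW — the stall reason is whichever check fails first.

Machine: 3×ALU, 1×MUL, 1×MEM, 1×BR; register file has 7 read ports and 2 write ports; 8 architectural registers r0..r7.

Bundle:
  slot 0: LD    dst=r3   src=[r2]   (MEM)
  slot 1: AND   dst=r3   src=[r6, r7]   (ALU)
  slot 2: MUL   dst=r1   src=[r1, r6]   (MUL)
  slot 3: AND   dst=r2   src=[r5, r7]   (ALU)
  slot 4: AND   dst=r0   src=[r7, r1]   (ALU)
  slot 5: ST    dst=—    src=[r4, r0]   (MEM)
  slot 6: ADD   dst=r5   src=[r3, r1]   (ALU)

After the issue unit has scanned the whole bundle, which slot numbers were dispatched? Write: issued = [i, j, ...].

issued = [0, 2]

slot 0 (MEM): ISSUE — free A3,Mu1,Ld0,B1 rp6 wp1
slot 1 (ALU): stall WAW — free A3,Mu1,Ld0,B1 rp6 wp1
slot 2 (MUL): ISSUE — free A3,Mu0,Ld0,B1 rp4 wp0
slot 3 (ALU): stall WR_PORT — free A3,Mu0,Ld0,B1 rp4 wp0
slot 4 (ALU): stall WR_PORT — free A3,Mu0,Ld0,B1 rp4 wp0
slot 5 (MEM): stall FU — free A3,Mu0,Ld0,B1 rp4 wp0
slot 6 (ALU): stall WR_PORT — free A3,Mu0,Ld0,B1 rp4 wp0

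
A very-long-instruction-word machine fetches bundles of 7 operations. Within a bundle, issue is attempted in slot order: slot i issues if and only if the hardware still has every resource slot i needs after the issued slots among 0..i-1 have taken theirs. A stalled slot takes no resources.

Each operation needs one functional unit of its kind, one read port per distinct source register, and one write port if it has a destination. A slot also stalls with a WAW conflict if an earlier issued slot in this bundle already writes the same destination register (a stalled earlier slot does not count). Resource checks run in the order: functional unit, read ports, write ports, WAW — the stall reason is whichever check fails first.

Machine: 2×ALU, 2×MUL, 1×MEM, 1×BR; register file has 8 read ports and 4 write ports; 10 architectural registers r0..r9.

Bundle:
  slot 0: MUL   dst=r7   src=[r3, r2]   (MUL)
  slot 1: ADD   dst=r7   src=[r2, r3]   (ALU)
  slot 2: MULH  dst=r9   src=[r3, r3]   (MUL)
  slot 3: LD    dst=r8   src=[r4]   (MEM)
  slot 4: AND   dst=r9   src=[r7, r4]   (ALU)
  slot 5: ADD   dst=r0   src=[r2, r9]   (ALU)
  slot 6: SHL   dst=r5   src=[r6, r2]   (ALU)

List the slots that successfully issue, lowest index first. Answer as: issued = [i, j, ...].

issued = [0, 2, 3, 5]

#0 MUL src=r3,r2 dispatched  <A:2 Mu:1 Ld:1 B:1 rd:6 wr:3>
#1 ALU src=r2,r3 held:WAW  <A:2 Mu:1 Ld:1 B:1 rd:6 wr:3>
#2 MUL src=r3,r3 dispatched  <A:2 Mu:0 Ld:1 B:1 rd:5 wr:2>
#3 MEM src=r4 dispatched  <A:2 Mu:0 Ld:0 B:1 rd:4 wr:1>
#4 ALU src=r7,r4 held:WAW  <A:2 Mu:0 Ld:0 B:1 rd:4 wr:1>
#5 ALU src=r2,r9 dispatched  <A:1 Mu:0 Ld:0 B:1 rd:2 wr:0>
#6 ALU src=r6,r2 held:WR_PORT  <A:1 Mu:0 Ld:0 B:1 rd:2 wr:0>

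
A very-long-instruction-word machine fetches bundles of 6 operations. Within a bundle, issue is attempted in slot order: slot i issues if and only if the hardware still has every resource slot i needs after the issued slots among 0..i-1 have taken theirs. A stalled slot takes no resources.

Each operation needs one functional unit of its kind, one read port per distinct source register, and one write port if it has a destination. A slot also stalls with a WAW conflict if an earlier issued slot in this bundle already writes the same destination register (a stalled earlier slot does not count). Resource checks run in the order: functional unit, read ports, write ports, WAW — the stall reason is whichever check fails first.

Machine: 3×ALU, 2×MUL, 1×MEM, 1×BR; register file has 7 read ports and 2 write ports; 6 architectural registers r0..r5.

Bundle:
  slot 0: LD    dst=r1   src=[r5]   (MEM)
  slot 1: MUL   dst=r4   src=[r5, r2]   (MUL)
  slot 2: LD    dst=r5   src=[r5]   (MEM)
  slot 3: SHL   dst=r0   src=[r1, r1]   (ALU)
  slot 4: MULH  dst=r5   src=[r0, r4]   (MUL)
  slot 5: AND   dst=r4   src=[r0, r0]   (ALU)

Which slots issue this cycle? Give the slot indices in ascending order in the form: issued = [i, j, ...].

issued = [0, 1]

#0 MEM src=r5 dispatched  <A:3 Mu:2 Ld:0 B:1 rd:6 wr:1>
#1 MUL src=r5,r2 dispatched  <A:3 Mu:1 Ld:0 B:1 rd:4 wr:0>
#2 MEM src=r5 held:FU  <A:3 Mu:1 Ld:0 B:1 rd:4 wr:0>
#3 ALU src=r1,r1 held:WR_PORT  <A:3 Mu:1 Ld:0 B:1 rd:4 wr:0>
#4 MUL src=r0,r4 held:WR_PORT  <A:3 Mu:1 Ld:0 B:1 rd:4 wr:0>
#5 ALU src=r0,r0 held:WR_PORT  <A:3 Mu:1 Ld:0 B:1 rd:4 wr:0>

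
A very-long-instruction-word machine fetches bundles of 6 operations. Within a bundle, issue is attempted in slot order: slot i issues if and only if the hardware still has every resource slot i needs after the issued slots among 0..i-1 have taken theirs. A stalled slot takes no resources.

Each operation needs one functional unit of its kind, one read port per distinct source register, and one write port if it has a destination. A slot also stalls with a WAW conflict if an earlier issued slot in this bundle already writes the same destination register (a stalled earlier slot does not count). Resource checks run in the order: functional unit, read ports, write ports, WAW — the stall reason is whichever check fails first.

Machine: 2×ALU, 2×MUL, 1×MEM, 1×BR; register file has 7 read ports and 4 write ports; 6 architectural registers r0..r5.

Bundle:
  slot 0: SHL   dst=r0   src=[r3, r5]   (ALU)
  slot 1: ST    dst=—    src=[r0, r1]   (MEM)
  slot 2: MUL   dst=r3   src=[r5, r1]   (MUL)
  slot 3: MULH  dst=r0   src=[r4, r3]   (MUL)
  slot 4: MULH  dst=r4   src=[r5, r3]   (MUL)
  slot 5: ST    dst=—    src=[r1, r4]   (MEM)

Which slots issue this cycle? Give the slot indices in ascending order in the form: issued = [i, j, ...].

issued = [0, 1, 2]

  0. ALU→r0 ⇒ go  {1A/2Mu/1Ld/1B | 5r 3w}
  1. MEM ⇒ go  {1A/2Mu/0Ld/1B | 3r 3w}
  2. MUL→r3 ⇒ go  {1A/1Mu/0Ld/1B | 1r 2w}
  3. MUL→r0 ⇒ no(RD_PORT)  {1A/1Mu/0Ld/1B | 1r 2w}
  4. MUL→r4 ⇒ no(RD_PORT)  {1A/1Mu/0Ld/1B | 1r 2w}
  5. MEM ⇒ no(FU)  {1A/1Mu/0Ld/1B | 1r 2w}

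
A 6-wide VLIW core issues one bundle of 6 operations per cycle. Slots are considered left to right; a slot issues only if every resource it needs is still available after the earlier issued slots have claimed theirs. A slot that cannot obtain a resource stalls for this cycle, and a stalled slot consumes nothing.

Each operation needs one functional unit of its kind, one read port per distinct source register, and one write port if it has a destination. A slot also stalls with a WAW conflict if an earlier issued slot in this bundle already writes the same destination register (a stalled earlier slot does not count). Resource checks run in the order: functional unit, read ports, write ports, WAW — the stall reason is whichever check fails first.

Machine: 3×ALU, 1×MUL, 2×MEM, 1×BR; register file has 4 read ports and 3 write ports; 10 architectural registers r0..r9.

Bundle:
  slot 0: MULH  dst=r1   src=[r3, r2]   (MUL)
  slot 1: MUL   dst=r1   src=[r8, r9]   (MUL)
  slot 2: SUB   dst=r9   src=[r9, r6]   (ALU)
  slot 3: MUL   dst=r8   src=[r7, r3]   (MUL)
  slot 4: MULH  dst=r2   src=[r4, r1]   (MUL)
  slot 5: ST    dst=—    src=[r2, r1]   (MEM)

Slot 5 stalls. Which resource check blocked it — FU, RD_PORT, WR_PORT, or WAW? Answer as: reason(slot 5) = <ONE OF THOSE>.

slot 0 (MUL): ISSUE — free A3,Mu0,Ld2,B1 rp2 wp2
slot 1 (MUL): stall FU — free A3,Mu0,Ld2,B1 rp2 wp2
slot 2 (ALU): ISSUE — free A2,Mu0,Ld2,B1 rp0 wp1
slot 3 (MUL): stall FU — free A2,Mu0,Ld2,B1 rp0 wp1
slot 4 (MUL): stall FU — free A2,Mu0,Ld2,B1 rp0 wp1
slot 5 (MEM): stall RD_PORT — free A2,Mu0,Ld2,B1 rp0 wp1

reason(slot 5) = RD_PORT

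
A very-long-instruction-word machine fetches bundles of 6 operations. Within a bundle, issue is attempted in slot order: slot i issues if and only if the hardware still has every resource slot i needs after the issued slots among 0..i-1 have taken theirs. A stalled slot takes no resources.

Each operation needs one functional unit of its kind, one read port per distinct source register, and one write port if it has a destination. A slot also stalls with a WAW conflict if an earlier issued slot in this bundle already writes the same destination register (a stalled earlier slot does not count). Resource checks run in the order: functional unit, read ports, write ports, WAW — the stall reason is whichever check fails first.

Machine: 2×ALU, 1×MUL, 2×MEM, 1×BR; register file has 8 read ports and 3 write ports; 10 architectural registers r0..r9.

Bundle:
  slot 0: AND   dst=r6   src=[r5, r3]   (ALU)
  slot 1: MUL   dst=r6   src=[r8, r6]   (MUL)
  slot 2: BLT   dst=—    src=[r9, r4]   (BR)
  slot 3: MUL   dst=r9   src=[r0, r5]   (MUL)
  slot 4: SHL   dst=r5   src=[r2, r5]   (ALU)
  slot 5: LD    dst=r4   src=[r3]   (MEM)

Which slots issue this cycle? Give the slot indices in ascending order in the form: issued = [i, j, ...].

issued = [0, 2, 3, 4]

(0) want 1×ALU +2rd +1wr — yes → AL1|MU1|ME2|BR1|rd6|wr2
(1) want 1×MUL +2rd +1wr — WAW → AL1|MU1|ME2|BR1|rd6|wr2
(2) want 1×BR +2rd +0wr — yes → AL1|MU1|ME2|BR0|rd4|wr2
(3) want 1×MUL +2rd +1wr — yes → AL1|MU0|ME2|BR0|rd2|wr1
(4) want 1×ALU +2rd +1wr — yes → AL0|MU0|ME2|BR0|rd0|wr0
(5) want 1×MEM +1rd +1wr — RD_PORT → AL0|MU0|ME2|BR0|rd0|wr0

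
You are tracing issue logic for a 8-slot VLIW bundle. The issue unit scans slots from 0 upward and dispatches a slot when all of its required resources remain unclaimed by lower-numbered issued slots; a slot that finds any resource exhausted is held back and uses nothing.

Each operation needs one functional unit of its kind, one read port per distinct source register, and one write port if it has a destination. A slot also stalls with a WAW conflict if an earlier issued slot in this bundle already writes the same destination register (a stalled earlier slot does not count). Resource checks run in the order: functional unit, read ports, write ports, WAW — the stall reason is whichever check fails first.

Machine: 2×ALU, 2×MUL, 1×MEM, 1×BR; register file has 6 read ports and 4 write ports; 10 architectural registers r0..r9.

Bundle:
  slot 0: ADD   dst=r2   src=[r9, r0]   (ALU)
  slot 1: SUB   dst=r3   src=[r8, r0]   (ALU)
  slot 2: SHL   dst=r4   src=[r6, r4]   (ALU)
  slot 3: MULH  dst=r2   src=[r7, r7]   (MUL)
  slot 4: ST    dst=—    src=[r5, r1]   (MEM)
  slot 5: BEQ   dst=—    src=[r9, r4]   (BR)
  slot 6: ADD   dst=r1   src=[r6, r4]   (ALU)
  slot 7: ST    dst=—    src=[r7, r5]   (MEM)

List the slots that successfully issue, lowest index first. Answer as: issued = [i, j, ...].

issued = [0, 1, 4]

[0] ALU needs rd=2 wr=1: ok; after: ALU=1 MUL=2 MEM=1 BR=1, R=4, W=3
[1] ALU needs rd=2 wr=1: ok; after: ALU=0 MUL=2 MEM=1 BR=1, R=2, W=2
[2] ALU needs rd=2 wr=1: FU; after: ALU=0 MUL=2 MEM=1 BR=1, R=2, W=2
[3] MUL needs rd=1 wr=1: WAW; after: ALU=0 MUL=2 MEM=1 BR=1, R=2, W=2
[4] MEM needs rd=2 wr=0: ok; after: ALU=0 MUL=2 MEM=0 BR=1, R=0, W=2
[5] BR needs rd=2 wr=0: RD_PORT; after: ALU=0 MUL=2 MEM=0 BR=1, R=0, W=2
[6] ALU needs rd=2 wr=1: FU; after: ALU=0 MUL=2 MEM=0 BR=1, R=0, W=2
[7] MEM needs rd=2 wr=0: FU; after: ALU=0 MUL=2 MEM=0 BR=1, R=0, W=2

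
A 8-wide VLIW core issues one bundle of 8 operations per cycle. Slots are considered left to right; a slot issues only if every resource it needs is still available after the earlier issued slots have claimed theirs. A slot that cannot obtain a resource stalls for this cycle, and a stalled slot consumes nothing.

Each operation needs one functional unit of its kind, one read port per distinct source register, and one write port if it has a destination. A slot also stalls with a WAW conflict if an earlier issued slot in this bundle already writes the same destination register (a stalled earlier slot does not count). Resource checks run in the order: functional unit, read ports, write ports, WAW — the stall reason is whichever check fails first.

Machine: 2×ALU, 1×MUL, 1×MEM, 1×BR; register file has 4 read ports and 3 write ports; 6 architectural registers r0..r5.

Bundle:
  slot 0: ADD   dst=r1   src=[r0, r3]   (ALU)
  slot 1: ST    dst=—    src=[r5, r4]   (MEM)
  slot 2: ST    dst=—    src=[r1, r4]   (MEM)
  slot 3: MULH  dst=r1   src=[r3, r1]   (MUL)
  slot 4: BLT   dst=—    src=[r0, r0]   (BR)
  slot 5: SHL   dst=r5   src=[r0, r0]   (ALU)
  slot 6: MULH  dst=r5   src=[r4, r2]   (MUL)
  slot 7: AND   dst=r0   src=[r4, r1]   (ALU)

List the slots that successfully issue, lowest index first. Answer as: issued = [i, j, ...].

#0 ALU src=r0,r3 dispatched  <A:1 Mu:1 Ld:1 B:1 rd:2 wr:2>
#1 MEM src=r5,r4 dispatched  <A:1 Mu:1 Ld:0 B:1 rd:0 wr:2>
#2 MEM src=r1,r4 held:FU  <A:1 Mu:1 Ld:0 B:1 rd:0 wr:2>
#3 MUL src=r3,r1 held:RD_PORT  <A:1 Mu:1 Ld:0 B:1 rd:0 wr:2>
#4 BR src=r0,r0 held:RD_PORT  <A:1 Mu:1 Ld:0 B:1 rd:0 wr:2>
#5 ALU src=r0,r0 held:RD_PORT  <A:1 Mu:1 Ld:0 B:1 rd:0 wr:2>
#6 MUL src=r4,r2 held:RD_PORT  <A:1 Mu:1 Ld:0 B:1 rd:0 wr:2>
#7 ALU src=r4,r1 held:RD_PORT  <A:1 Mu:1 Ld:0 B:1 rd:0 wr:2>

issued = [0, 1]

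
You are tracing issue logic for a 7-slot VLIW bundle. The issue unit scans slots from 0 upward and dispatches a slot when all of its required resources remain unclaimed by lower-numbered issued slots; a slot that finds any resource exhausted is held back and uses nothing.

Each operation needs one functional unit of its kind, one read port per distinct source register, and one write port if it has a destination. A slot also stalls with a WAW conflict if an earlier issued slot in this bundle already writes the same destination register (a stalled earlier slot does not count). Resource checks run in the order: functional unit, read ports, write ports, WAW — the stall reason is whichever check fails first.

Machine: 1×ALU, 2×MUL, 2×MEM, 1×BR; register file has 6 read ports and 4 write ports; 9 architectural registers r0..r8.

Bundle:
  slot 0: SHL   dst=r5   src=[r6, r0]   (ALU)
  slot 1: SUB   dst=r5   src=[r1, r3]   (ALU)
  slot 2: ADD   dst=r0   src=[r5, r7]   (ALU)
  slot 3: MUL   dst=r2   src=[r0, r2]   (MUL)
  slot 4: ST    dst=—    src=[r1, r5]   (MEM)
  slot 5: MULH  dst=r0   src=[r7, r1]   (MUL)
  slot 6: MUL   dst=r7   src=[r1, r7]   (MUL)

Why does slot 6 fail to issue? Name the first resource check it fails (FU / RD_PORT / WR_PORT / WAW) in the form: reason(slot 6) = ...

#0 ALU src=r6,r0 dispatched  <A:0 Mu:2 Ld:2 B:1 rd:4 wr:3>
#1 ALU src=r1,r3 held:FU  <A:0 Mu:2 Ld:2 B:1 rd:4 wr:3>
#2 ALU src=r5,r7 held:FU  <A:0 Mu:2 Ld:2 B:1 rd:4 wr:3>
#3 MUL src=r0,r2 dispatched  <A:0 Mu:1 Ld:2 B:1 rd:2 wr:2>
#4 MEM src=r1,r5 dispatched  <A:0 Mu:1 Ld:1 B:1 rd:0 wr:2>
#5 MUL src=r7,r1 held:RD_PORT  <A:0 Mu:1 Ld:1 B:1 rd:0 wr:2>
#6 MUL src=r1,r7 held:RD_PORT  <A:0 Mu:1 Ld:1 B:1 rd:0 wr:2>

reason(slot 6) = RD_PORT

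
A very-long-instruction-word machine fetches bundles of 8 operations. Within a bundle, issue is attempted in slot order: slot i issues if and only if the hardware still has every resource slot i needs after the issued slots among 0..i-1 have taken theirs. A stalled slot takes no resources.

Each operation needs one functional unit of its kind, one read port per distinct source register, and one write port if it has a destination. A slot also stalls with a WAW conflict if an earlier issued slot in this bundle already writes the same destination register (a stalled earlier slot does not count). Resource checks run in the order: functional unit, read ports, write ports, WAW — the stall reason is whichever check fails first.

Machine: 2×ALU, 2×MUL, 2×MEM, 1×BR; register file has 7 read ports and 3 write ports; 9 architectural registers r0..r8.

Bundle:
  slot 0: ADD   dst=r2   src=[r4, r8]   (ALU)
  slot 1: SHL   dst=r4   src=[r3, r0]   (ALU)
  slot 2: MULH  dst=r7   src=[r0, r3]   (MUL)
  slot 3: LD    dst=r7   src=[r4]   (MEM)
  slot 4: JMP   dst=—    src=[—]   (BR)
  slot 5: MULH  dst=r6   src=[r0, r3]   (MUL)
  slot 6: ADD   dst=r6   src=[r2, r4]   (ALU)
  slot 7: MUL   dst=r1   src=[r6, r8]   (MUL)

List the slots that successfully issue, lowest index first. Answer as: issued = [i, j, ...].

issued = [0, 1, 2, 4]

slot 0 (ALU): ISSUE — free A1,Mu2,Ld2,B1 rp5 wp2
slot 1 (ALU): ISSUE — free A0,Mu2,Ld2,B1 rp3 wp1
slot 2 (MUL): ISSUE — free A0,Mu1,Ld2,B1 rp1 wp0
slot 3 (MEM): stall WR_PORT — free A0,Mu1,Ld2,B1 rp1 wp0
slot 4 (BR): ISSUE — free A0,Mu1,Ld2,B0 rp1 wp0
slot 5 (MUL): stall RD_PORT — free A0,Mu1,Ld2,B0 rp1 wp0
slot 6 (ALU): stall FU — free A0,Mu1,Ld2,B0 rp1 wp0
slot 7 (MUL): stall RD_PORT — free A0,Mu1,Ld2,B0 rp1 wp0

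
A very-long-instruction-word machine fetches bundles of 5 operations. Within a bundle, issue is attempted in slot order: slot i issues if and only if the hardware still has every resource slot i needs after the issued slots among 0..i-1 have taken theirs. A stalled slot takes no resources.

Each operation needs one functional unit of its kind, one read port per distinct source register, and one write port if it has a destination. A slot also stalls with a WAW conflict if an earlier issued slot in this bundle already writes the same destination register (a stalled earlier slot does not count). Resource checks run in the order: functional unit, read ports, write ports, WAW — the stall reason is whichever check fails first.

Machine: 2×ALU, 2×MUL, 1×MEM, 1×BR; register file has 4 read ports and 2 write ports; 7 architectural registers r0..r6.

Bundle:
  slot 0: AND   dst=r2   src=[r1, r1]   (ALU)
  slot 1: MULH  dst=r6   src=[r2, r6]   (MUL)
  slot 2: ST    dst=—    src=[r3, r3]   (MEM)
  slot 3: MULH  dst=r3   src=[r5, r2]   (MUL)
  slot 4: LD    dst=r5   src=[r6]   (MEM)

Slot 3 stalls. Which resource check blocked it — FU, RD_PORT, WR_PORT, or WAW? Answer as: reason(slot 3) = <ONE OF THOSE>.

reason(slot 3) = RD_PORT

[0] ALU needs rd=1 wr=1: ok; after: ALU=1 MUL=2 MEM=1 BR=1, R=3, W=1
[1] MUL needs rd=2 wr=1: ok; after: ALU=1 MUL=1 MEM=1 BR=1, R=1, W=0
[2] MEM needs rd=1 wr=0: ok; after: ALU=1 MUL=1 MEM=0 BR=1, R=0, W=0
[3] MUL needs rd=2 wr=1: RD_PORT; after: ALU=1 MUL=1 MEM=0 BR=1, R=0, W=0
[4] MEM needs rd=1 wr=1: FU; after: ALU=1 MUL=1 MEM=0 BR=1, R=0, W=0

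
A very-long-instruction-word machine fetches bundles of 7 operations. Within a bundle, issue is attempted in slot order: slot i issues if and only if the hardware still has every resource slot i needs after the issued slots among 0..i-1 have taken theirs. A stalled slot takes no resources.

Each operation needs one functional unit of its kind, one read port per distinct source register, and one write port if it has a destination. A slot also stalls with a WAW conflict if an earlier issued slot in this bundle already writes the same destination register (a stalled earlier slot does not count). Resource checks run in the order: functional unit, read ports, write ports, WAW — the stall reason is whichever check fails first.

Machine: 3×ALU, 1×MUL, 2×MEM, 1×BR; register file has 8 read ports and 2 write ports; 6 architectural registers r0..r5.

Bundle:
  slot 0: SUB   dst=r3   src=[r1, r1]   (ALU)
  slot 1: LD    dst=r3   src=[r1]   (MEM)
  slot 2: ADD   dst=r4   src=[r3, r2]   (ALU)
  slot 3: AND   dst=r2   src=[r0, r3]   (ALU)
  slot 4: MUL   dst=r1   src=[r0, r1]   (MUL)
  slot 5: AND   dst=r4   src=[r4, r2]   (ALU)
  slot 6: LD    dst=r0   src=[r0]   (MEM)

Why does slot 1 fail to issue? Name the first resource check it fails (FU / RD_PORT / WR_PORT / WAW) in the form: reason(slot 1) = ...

#0 ALU src=r1,r1 dispatched  <A:2 Mu:1 Ld:2 B:1 rd:7 wr:1>
#1 MEM src=r1 held:WAW  <A:2 Mu:1 Ld:2 B:1 rd:7 wr:1>
#2 ALU src=r3,r2 dispatched  <A:1 Mu:1 Ld:2 B:1 rd:5 wr:0>
#3 ALU src=r0,r3 held:WR_PORT  <A:1 Mu:1 Ld:2 B:1 rd:5 wr:0>
#4 MUL src=r0,r1 held:WR_PORT  <A:1 Mu:1 Ld:2 B:1 rd:5 wr:0>
#5 ALU src=r4,r2 held:WR_PORT  <A:1 Mu:1 Ld:2 B:1 rd:5 wr:0>
#6 MEM src=r0 held:WR_PORT  <A:1 Mu:1 Ld:2 B:1 rd:5 wr:0>

reason(slot 1) = WAW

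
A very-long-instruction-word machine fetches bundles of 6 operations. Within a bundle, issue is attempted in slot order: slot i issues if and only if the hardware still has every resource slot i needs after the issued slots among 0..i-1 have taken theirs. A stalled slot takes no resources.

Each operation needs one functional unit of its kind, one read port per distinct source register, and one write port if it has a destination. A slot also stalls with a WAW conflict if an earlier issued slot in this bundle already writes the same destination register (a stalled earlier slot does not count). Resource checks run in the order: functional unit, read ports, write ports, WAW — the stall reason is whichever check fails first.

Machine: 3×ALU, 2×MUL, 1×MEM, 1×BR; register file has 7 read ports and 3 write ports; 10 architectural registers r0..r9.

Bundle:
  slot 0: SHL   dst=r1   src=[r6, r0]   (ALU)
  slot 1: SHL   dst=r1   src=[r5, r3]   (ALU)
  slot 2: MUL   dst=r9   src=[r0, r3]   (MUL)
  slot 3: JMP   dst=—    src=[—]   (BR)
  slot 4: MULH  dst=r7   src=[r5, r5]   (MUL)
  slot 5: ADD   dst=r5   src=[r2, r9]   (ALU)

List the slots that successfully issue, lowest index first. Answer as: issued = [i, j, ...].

[0] ALU needs rd=2 wr=1: ok; after: ALU=2 MUL=2 MEM=1 BR=1, R=5, W=2
[1] ALU needs rd=2 wr=1: WAW; after: ALU=2 MUL=2 MEM=1 BR=1, R=5, W=2
[2] MUL needs rd=2 wr=1: ok; after: ALU=2 MUL=1 MEM=1 BR=1, R=3, W=1
[3] BR needs rd=0 wr=0: ok; after: ALU=2 MUL=1 MEM=1 BR=0, R=3, W=1
[4] MUL needs rd=1 wr=1: ok; after: ALU=2 MUL=0 MEM=1 BR=0, R=2, W=0
[5] ALU needs rd=2 wr=1: WR_PORT; after: ALU=2 MUL=0 MEM=1 BR=0, R=2, W=0

issued = [0, 2, 3, 4]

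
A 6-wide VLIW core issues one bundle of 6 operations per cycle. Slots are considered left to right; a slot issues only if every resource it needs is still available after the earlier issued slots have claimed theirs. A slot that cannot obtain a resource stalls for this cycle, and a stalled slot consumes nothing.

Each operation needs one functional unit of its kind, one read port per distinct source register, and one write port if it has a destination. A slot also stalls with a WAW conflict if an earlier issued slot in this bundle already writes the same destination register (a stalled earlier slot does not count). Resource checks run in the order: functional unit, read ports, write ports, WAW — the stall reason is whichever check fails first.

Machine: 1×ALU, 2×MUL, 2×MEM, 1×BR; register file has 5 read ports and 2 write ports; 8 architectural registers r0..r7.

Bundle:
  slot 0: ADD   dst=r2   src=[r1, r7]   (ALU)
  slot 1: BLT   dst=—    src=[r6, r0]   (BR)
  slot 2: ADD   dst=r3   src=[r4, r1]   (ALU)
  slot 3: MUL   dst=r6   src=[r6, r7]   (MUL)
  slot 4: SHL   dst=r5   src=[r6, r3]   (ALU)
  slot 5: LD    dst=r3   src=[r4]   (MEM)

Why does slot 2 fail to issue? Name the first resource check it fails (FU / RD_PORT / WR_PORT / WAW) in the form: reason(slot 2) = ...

slot 0 (ALU): ISSUE — free A0,Mu2,Ld2,B1 rp3 wp1
slot 1 (BR): ISSUE — free A0,Mu2,Ld2,B0 rp1 wp1
slot 2 (ALU): stall FU — free A0,Mu2,Ld2,B0 rp1 wp1
slot 3 (MUL): stall RD_PORT — free A0,Mu2,Ld2,B0 rp1 wp1
slot 4 (ALU): stall FU — free A0,Mu2,Ld2,B0 rp1 wp1
slot 5 (MEM): ISSUE — free A0,Mu2,Ld1,B0 rp0 wp0

reason(slot 2) = FU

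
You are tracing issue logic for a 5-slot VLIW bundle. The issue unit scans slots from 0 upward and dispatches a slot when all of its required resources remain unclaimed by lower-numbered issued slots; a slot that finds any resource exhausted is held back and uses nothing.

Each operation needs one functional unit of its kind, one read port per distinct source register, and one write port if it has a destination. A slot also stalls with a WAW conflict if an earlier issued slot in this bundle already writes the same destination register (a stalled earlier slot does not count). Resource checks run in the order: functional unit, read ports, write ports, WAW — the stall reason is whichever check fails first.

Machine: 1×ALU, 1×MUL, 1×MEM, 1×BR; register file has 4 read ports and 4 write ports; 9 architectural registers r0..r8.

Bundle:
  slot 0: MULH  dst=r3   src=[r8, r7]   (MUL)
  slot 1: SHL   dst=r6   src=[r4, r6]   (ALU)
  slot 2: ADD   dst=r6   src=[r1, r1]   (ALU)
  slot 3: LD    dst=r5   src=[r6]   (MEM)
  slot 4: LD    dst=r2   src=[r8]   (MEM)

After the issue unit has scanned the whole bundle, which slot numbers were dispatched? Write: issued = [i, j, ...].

slot 0 (MUL): ISSUE — free A1,Mu0,Ld1,B1 rp2 wp3
slot 1 (ALU): ISSUE — free A0,Mu0,Ld1,B1 rp0 wp2
slot 2 (ALU): stall FU — free A0,Mu0,Ld1,B1 rp0 wp2
slot 3 (MEM): stall RD_PORT — free A0,Mu0,Ld1,B1 rp0 wp2
slot 4 (MEM): stall RD_PORT — free A0,Mu0,Ld1,B1 rp0 wp2

issued = [0, 1]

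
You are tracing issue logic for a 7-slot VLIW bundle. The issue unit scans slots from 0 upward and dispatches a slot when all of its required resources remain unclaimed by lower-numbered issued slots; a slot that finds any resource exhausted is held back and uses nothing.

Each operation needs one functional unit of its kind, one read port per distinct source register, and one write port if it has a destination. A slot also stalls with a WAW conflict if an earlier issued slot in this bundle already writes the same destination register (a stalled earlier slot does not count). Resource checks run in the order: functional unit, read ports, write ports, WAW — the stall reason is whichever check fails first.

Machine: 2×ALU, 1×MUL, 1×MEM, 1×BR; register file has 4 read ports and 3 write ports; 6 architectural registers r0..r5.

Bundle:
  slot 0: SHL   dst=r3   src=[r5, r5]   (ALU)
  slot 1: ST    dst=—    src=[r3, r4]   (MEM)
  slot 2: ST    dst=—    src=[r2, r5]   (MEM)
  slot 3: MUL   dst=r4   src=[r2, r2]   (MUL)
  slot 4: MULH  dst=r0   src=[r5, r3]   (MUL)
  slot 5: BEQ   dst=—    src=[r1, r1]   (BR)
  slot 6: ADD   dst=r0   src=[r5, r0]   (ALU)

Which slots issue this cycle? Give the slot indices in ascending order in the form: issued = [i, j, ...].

issued = [0, 1, 3]

(0) want 1×ALU +1rd +1wr — yes → AL1|MU1|ME1|BR1|rd3|wr2
(1) want 1×MEM +2rd +0wr — yes → AL1|MU1|ME0|BR1|rd1|wr2
(2) want 1×MEM +2rd +0wr — FU → AL1|MU1|ME0|BR1|rd1|wr2
(3) want 1×MUL +1rd +1wr — yes → AL1|MU0|ME0|BR1|rd0|wr1
(4) want 1×MUL +2rd +1wr — FU → AL1|MU0|ME0|BR1|rd0|wr1
(5) want 1×BR +1rd +0wr — RD_PORT → AL1|MU0|ME0|BR1|rd0|wr1
(6) want 1×ALU +2rd +1wr — RD_PORT → AL1|MU0|ME0|BR1|rd0|wr1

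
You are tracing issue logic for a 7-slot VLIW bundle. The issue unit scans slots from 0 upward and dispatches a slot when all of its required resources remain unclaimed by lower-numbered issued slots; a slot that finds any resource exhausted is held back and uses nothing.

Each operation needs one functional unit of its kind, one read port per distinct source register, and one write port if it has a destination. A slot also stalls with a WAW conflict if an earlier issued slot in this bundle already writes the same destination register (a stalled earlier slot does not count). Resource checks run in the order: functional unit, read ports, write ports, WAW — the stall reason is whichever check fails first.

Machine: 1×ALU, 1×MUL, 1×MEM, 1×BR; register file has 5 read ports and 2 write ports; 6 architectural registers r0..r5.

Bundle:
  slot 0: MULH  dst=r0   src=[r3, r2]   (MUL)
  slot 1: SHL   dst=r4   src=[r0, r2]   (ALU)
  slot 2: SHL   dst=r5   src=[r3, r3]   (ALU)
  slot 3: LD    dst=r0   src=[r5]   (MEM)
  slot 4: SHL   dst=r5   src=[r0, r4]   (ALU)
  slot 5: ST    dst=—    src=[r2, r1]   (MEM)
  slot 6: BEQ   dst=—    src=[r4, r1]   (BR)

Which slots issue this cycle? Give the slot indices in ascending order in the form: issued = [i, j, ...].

issued = [0, 1]

(0) want 1×MUL +2rd +1wr — yes → AL1|MU0|ME1|BR1|rd3|wr1
(1) want 1×ALU +2rd +1wr — yes → AL0|MU0|ME1|BR1|rd1|wr0
(2) want 1×ALU +1rd +1wr — FU → AL0|MU0|ME1|BR1|rd1|wr0
(3) want 1×MEM +1rd +1wr — WR_PORT → AL0|MU0|ME1|BR1|rd1|wr0
(4) want 1×ALU +2rd +1wr — FU → AL0|MU0|ME1|BR1|rd1|wr0
(5) want 1×MEM +2rd +0wr — RD_PORT → AL0|MU0|ME1|BR1|rd1|wr0
(6) want 1×BR +2rd +0wr — RD_PORT → AL0|MU0|ME1|BR1|rd1|wr0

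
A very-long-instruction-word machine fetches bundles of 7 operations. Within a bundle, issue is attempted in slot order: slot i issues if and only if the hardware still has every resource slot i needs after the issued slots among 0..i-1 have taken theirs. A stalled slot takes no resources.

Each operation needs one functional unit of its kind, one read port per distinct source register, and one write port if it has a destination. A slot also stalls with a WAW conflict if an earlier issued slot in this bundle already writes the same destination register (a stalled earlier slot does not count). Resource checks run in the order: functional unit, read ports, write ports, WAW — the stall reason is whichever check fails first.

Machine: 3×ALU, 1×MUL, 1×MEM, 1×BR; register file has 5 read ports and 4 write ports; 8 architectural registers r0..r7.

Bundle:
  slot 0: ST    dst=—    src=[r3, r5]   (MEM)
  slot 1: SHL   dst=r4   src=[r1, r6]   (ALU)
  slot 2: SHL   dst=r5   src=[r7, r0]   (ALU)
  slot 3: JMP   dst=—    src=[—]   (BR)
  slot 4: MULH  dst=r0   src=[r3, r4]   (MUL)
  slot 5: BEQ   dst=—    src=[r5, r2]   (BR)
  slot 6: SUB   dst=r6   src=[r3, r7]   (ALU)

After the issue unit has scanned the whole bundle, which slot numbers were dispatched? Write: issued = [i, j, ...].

slot 0 (MEM): ISSUE — free A3,Mu1,Ld0,B1 rp3 wp4
slot 1 (ALU): ISSUE — free A2,Mu1,Ld0,B1 rp1 wp3
slot 2 (ALU): stall RD_PORT — free A2,Mu1,Ld0,B1 rp1 wp3
slot 3 (BR): ISSUE — free A2,Mu1,Ld0,B0 rp1 wp3
slot 4 (MUL): stall RD_PORT — free A2,Mu1,Ld0,B0 rp1 wp3
slot 5 (BR): stall FU — free A2,Mu1,Ld0,B0 rp1 wp3
slot 6 (ALU): stall RD_PORT — free A2,Mu1,Ld0,B0 rp1 wp3

issued = [0, 1, 3]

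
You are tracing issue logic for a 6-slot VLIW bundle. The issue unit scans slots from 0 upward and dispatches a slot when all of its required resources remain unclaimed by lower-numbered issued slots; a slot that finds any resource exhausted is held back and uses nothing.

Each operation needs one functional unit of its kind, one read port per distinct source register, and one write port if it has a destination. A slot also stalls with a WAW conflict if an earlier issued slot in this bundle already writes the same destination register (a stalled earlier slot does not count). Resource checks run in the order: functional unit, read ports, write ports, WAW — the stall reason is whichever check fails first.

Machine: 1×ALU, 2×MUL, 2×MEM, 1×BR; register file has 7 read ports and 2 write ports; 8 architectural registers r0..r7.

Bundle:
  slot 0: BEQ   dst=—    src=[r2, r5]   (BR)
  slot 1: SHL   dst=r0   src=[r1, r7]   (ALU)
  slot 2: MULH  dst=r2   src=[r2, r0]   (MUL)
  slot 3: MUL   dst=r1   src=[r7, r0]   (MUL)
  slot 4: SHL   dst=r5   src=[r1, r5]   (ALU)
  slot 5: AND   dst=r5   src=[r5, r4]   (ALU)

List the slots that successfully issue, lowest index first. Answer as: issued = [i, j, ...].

#0 BR src=r2,r5 dispatched  <A:1 Mu:2 Ld:2 B:0 rd:5 wr:2>
#1 ALU src=r1,r7 dispatched  <A:0 Mu:2 Ld:2 B:0 rd:3 wr:1>
#2 MUL src=r2,r0 dispatched  <A:0 Mu:1 Ld:2 B:0 rd:1 wr:0>
#3 MUL src=r7,r0 held:RD_PORT  <A:0 Mu:1 Ld:2 B:0 rd:1 wr:0>
#4 ALU src=r1,r5 held:FU  <A:0 Mu:1 Ld:2 B:0 rd:1 wr:0>
#5 ALU src=r5,r4 held:FU  <A:0 Mu:1 Ld:2 B:0 rd:1 wr:0>

issued = [0, 1, 2]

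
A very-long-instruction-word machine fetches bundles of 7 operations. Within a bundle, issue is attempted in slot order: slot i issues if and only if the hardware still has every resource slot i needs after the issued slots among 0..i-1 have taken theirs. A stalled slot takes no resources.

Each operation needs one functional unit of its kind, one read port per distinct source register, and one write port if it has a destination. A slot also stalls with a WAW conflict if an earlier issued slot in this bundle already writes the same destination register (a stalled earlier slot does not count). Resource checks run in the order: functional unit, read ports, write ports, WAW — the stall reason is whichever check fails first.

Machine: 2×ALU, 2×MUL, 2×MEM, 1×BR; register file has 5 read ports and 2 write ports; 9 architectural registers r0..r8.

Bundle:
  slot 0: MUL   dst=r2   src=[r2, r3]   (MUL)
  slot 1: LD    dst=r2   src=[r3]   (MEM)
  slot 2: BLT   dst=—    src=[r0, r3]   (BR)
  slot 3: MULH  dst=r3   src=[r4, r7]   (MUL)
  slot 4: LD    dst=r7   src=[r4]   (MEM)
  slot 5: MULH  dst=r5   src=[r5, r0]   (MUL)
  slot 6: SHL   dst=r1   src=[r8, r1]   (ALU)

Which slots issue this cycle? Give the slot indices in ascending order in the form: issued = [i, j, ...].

(0) want 1×MUL +2rd +1wr — yes → AL2|MU1|ME2|BR1|rd3|wr1
(1) want 1×MEM +1rd +1wr — WAW → AL2|MU1|ME2|BR1|rd3|wr1
(2) want 1×BR +2rd +0wr — yes → AL2|MU1|ME2|BR0|rd1|wr1
(3) want 1×MUL +2rd +1wr — RD_PORT → AL2|MU1|ME2|BR0|rd1|wr1
(4) want 1×MEM +1rd +1wr — yes → AL2|MU1|ME1|BR0|rd0|wr0
(5) want 1×MUL +2rd +1wr — RD_PORT → AL2|MU1|ME1|BR0|rd0|wr0
(6) want 1×ALU +2rd +1wr — RD_PORT → AL2|MU1|ME1|BR0|rd0|wr0

issued = [0, 2, 4]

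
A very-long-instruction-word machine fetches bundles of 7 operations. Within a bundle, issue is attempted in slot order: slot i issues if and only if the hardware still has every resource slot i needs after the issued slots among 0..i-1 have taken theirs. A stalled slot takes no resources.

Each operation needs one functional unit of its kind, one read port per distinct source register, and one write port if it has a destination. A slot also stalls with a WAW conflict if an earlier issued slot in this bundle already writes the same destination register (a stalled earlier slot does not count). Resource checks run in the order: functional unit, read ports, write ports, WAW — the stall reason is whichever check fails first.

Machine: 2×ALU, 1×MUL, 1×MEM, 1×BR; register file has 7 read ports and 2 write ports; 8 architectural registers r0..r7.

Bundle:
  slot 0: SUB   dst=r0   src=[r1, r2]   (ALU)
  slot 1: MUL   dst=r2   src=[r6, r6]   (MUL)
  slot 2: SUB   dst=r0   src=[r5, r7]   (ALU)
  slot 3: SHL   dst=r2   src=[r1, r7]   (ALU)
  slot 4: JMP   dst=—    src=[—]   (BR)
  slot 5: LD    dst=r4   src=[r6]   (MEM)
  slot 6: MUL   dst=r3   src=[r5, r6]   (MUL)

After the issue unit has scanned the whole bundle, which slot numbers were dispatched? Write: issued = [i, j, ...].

issued = [0, 1, 4]

slot 0 (ALU): ISSUE — free A1,Mu1,Ld1,B1 rp5 wp1
slot 1 (MUL): ISSUE — free A1,Mu0,Ld1,B1 rp4 wp0
slot 2 (ALU): stall WR_PORT — free A1,Mu0,Ld1,B1 rp4 wp0
slot 3 (ALU): stall WR_PORT — free A1,Mu0,Ld1,B1 rp4 wp0
slot 4 (BR): ISSUE — free A1,Mu0,Ld1,B0 rp4 wp0
slot 5 (MEM): stall WR_PORT — free A1,Mu0,Ld1,B0 rp4 wp0
slot 6 (MUL): stall FU — free A1,Mu0,Ld1,B0 rp4 wp0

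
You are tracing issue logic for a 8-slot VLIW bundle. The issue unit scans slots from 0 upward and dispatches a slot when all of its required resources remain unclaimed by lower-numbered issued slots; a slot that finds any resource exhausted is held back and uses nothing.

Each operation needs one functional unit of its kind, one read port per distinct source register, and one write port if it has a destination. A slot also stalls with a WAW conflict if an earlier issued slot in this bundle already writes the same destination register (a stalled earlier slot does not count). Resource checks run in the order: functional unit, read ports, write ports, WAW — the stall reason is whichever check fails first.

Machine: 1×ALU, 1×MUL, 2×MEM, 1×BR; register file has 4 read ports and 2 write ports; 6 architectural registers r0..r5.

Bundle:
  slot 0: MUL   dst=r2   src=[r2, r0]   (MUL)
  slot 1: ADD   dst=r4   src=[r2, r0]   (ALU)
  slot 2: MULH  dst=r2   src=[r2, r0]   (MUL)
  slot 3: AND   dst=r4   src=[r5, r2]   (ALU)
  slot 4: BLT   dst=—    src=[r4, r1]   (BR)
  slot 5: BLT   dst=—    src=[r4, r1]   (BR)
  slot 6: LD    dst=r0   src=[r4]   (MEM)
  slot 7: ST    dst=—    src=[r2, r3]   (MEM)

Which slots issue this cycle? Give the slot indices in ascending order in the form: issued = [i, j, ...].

#0 MUL src=r2,r0 dispatched  <A:1 Mu:0 Ld:2 B:1 rd:2 wr:1>
#1 ALU src=r2,r0 dispatched  <A:0 Mu:0 Ld:2 B:1 rd:0 wr:0>
#2 MUL src=r2,r0 held:FU  <A:0 Mu:0 Ld:2 B:1 rd:0 wr:0>
#3 ALU src=r5,r2 held:FU  <A:0 Mu:0 Ld:2 B:1 rd:0 wr:0>
#4 BR src=r4,r1 held:RD_PORT  <A:0 Mu:0 Ld:2 B:1 rd:0 wr:0>
#5 BR src=r4,r1 held:RD_PORT  <A:0 Mu:0 Ld:2 B:1 rd:0 wr:0>
#6 MEM src=r4 held:RD_PORT  <A:0 Mu:0 Ld:2 B:1 rd:0 wr:0>
#7 MEM src=r2,r3 held:RD_PORT  <A:0 Mu:0 Ld:2 B:1 rd:0 wr:0>

issued = [0, 1]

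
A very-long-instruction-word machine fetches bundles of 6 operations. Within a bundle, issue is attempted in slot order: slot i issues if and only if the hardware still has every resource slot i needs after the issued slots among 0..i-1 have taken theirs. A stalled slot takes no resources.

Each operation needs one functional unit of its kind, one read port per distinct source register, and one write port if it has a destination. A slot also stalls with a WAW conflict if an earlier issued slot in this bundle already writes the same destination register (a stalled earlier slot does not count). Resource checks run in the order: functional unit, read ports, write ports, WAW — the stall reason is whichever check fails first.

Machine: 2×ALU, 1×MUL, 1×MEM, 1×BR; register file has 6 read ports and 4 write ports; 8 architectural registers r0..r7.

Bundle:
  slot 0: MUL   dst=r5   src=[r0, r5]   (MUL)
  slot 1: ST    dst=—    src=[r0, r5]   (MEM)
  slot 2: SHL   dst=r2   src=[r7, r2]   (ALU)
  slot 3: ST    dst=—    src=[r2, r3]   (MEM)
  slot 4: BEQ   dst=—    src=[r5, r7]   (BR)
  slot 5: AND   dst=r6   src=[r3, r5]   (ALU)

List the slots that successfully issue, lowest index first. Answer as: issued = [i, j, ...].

#0 MUL src=r0,r5 dispatched  <A:2 Mu:0 Ld:1 B:1 rd:4 wr:3>
#1 MEM src=r0,r5 dispatched  <A:2 Mu:0 Ld:0 B:1 rd:2 wr:3>
#2 ALU src=r7,r2 dispatched  <A:1 Mu:0 Ld:0 B:1 rd:0 wr:2>
#3 MEM src=r2,r3 held:FU  <A:1 Mu:0 Ld:0 B:1 rd:0 wr:2>
#4 BR src=r5,r7 held:RD_PORT  <A:1 Mu:0 Ld:0 B:1 rd:0 wr:2>
#5 ALU src=r3,r5 held:RD_PORT  <A:1 Mu:0 Ld:0 B:1 rd:0 wr:2>

issued = [0, 1, 2]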